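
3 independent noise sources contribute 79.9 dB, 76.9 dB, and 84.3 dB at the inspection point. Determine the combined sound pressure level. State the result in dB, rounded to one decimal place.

Incoherent sources combine by intensity addition: L_total = 10·log₁₀(Σ 10^(L_i/10)).
Σ 10^(L/10) = 10^(79.9/10) + 10^(76.9/10) + 10^(84.3/10) = 4.159e+08.
L_total = 10·log₁₀(4.159e+08) = 86.19 dB.

86.2 dB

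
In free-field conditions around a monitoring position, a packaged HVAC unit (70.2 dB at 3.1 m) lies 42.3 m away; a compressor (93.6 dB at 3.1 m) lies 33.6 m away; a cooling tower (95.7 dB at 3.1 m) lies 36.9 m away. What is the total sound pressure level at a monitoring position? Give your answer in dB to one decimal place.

76.6 dB

First find each source's level at the receiver (point-source: −20·log₁₀(r/r_ref)), then combine on an intensity basis.
packaged HVAC unit: 70.2 − 20·log₁₀(42.3/3.1) = 70.2 − 22.70 = 47.50 dB.
compressor: 93.6 − 20·log₁₀(33.6/3.1) = 93.6 − 20.70 = 72.90 dB.
cooling tower: 95.7 − 20·log₁₀(36.9/3.1) = 95.7 − 21.51 = 74.19 dB.
Σ 10^(L/10) = 4.578e+07 → L_total = 10·log₁₀(4.578e+07) = 76.61 dB.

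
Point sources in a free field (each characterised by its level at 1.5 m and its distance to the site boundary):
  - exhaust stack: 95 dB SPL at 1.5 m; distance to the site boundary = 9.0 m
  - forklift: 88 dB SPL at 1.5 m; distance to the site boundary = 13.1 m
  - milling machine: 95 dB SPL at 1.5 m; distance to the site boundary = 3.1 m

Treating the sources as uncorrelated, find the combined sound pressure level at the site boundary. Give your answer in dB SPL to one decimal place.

89.2 dB SPL

Propagate each source to the receiver with L = L_ref − 20·log₁₀(r/r_ref), then add intensities.
exhaust stack: 95 − 20·log₁₀(9.0/1.5) = 95 − 15.56 = 79.44 dB SPL.
forklift: 88 − 20·log₁₀(13.1/1.5) = 88 − 18.82 = 69.18 dB SPL.
milling machine: 95 − 20·log₁₀(3.1/1.5) = 95 − 6.31 = 88.69 dB SPL.
Σ 10^(L/10) = 8.365e+08 → L_total = 10·log₁₀(8.365e+08) = 89.22 dB SPL.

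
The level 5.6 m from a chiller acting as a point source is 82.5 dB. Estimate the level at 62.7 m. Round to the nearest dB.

For a point source, L₂ = L₁ − 20·log₁₀(r₂/r₁).
L₂ = 82.5 − 20·log₁₀(62.7/5.6) = 82.5 − 20.982 = 61.52 dB.

62 dB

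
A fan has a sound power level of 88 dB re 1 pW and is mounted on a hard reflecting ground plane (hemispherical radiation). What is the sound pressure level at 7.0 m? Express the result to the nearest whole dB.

63 dB

L_p = L_w − 10·log₁₀(2π·r²) with r = 7.0 m.
2π·r² = 307.9 m², 10·log₁₀ of that is 24.884 dB.
L_p = 88 − 24.884 = 63.12 dB.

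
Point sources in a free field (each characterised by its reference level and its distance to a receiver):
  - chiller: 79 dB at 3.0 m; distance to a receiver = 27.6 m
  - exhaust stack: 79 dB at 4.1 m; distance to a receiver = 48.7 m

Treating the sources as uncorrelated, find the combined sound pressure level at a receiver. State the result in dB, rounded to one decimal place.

First find each source's level at the receiver (point-source: −20·log₁₀(r/r_ref)), then combine on an intensity basis.
chiller: 79 − 20·log₁₀(27.6/3.0) = 79 − 19.28 = 59.72 dB.
exhaust stack: 79 − 20·log₁₀(48.7/4.1) = 79 − 21.49 = 57.51 dB.
Σ 10^(L/10) = 1.501e+06 → L_total = 10·log₁₀(1.501e+06) = 61.77 dB.

61.8 dB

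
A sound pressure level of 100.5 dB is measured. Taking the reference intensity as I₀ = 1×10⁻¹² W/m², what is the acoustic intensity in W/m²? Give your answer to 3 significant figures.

I/I₀ = 10^(100.5/10) = 1.122e+10, so I = 1.122e+10 × 10⁻¹² W/m².

0.0112 W/m²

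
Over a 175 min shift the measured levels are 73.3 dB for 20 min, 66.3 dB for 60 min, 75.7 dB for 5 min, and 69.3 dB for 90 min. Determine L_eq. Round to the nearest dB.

The energy average is taken in the linear domain: L_eq = 10·log₁₀[(Σ tᵢ·10^(Lᵢ/10))/T], T = 175 min.
Σ tᵢ·10^(Lᵢ/10) = 20·10^(73.3/10) + 60·10^(66.3/10) + 5·10^(75.7/10) + 90·10^(69.3/10) = 1.635e+09.
L_eq = 10·log₁₀(1.635e+09/175) = 69.71 dB.

70 dB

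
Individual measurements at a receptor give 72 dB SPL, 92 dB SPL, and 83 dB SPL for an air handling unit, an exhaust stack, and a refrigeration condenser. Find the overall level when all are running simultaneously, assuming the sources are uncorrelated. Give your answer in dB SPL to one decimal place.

92.6 dB SPL

For uncorrelated sources the intensities add, so convert each level to linear form, sum, and take 10·log₁₀ of the total.
Σ 10^(L/10) = 10^(72/10) + 10^(92/10) + 10^(83/10) = 1.800e+09.
L_total = 10·log₁₀(1.800e+09) = 92.55 dB SPL.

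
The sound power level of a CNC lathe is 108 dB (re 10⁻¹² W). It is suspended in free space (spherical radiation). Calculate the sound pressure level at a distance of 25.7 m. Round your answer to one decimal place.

The power spreads over a sphere of area 4π·r², so L_p = L_w − 10·log₁₀(4π·r²).
4π·r² = 8300 m², 10·log₁₀ of that is 39.191 dB.
L_p = 108 − 39.191 = 68.81 dB.

68.8 dB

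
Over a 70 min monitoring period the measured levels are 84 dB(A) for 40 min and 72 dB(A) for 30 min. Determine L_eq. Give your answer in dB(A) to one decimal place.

L_eq = 10·log₁₀[(1/T)·Σ tᵢ·10^(Lᵢ/10)] with T = 70 min.
Σ tᵢ·10^(Lᵢ/10) = 40·10^(84/10) + 30·10^(72/10) = 1.052e+10.
L_eq = 10·log₁₀(1.052e+10/70) = 81.77 dB(A).

81.8 dB(A)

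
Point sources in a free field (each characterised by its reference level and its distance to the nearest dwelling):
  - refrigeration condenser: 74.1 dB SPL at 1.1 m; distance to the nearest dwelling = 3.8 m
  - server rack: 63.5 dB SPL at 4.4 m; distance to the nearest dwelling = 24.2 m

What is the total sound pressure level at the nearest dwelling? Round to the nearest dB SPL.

Apply inverse-square spreading to bring every level to the receiver, then sum 10^(L/10).
refrigeration condenser: 74.1 − 20·log₁₀(3.8/1.1) = 74.1 − 10.77 = 63.33 dB SPL.
server rack: 63.5 − 20·log₁₀(24.2/4.4) = 63.5 − 14.81 = 48.69 dB SPL.
Σ 10^(L/10) = 2.228e+06 → L_total = 10·log₁₀(2.228e+06) = 63.48 dB SPL.

63 dB SPL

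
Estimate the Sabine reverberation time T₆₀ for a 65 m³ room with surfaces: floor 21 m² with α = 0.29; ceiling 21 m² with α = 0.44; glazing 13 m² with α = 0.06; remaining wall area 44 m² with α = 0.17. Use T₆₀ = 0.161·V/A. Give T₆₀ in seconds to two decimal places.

0.44 s

Summing Sᵢαᵢ: 21·0.29 + 21·0.44 + 13·0.06 + 44·0.17 = 23.59 m².
T₆₀ = 0.161 × 65 / 23.59 = 0.444 s.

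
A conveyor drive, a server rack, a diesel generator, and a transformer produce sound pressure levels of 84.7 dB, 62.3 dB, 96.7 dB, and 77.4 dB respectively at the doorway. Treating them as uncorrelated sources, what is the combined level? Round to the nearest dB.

For uncorrelated sources the intensities add, so convert each level to linear form, sum, and take 10·log₁₀ of the total.
Σ 10^(L/10) = 10^(84.7/10) + 10^(62.3/10) + 10^(96.7/10) + 10^(77.4/10) = 5.029e+09.
L_total = 10·log₁₀(5.029e+09) = 97.01 dB.

97 dB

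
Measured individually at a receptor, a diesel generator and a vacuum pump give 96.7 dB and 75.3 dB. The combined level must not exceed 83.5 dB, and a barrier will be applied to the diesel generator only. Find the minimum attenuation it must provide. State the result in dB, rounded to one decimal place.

The untreated sources together contribute 10^(75.3/10) = 3.388e+07, i.e. 75.30 dB.
To meet 83.5 dB overall, the treated diesel generator may contribute at most 10^(83.5/10) − 3.388e+07 = 1.900e+08, i.e. 82.79 dB.
Required insertion loss = 96.7 − 82.79 = 13.91 dB.

13.9 dB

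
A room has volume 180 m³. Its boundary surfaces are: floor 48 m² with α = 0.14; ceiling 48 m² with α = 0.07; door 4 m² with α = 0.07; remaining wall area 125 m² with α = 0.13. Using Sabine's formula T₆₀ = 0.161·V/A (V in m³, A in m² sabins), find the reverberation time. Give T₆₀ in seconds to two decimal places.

1.09 s

Total absorption A = 48·0.14 + 48·0.07 + 4·0.07 + 125·0.13 = 26.61 m² sabins.
T₆₀ = 0.161 × 180 / 26.61 = 1.089 s.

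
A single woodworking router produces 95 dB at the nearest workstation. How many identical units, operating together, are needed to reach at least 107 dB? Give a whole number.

The shortfall is 107 − 95 = 12.0 dB, and N units add 10·log₁₀ N, so need 10·log₁₀ N ≥ 12.0.
N ≥ 10^(12.0/10) = 15.849, so N = 16.

16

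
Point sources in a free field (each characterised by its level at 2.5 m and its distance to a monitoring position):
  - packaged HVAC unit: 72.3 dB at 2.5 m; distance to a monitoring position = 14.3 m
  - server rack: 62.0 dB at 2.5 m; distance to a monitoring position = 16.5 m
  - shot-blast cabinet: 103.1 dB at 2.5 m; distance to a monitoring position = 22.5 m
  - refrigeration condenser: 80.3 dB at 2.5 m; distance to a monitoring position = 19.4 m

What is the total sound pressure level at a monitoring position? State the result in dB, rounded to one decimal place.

84.1 dB

Apply inverse-square spreading to bring every level to the receiver, then sum 10^(L/10).
packaged HVAC unit: 72.3 − 20·log₁₀(14.3/2.5) = 72.3 − 15.15 = 57.15 dB.
server rack: 62.0 − 20·log₁₀(16.5/2.5) = 62.0 − 16.39 = 45.61 dB.
shot-blast cabinet: 103.1 − 20·log₁₀(22.5/2.5) = 103.1 − 19.08 = 84.02 dB.
refrigeration condenser: 80.3 − 20·log₁₀(19.4/2.5) = 80.3 − 17.80 = 62.50 dB.
Σ 10^(L/10) = 2.544e+08 → L_total = 10·log₁₀(2.544e+08) = 84.06 dB.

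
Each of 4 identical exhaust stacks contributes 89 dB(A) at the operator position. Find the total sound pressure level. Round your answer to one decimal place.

With 4 equal, uncorrelated contributions the intensity is 4× that of one unit, giving a rise of 10·log₁₀ 4.
L_total = 89 + 10·log₁₀(4) = 89 + 6.021 = 95.02 dB(A).

95.0 dB(A)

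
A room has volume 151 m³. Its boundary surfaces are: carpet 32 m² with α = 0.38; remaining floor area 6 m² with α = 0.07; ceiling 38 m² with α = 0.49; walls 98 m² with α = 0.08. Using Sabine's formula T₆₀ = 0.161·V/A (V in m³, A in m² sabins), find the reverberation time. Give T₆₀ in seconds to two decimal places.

Total absorption A = 32·0.38 + 6·0.07 + 38·0.49 + 98·0.08 = 39.04 m² sabins.
T₆₀ = 0.161·V/A = 0.161·151/39.04 = 0.623 s.

0.62 s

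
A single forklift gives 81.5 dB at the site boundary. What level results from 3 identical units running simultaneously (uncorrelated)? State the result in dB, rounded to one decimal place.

With 3 equal, uncorrelated contributions the intensity is 3× that of one unit, giving a rise of 10·log₁₀ 3.
L_total = 81.5 + 10·log₁₀(3) = 81.5 + 4.771 = 86.27 dB.

86.3 dB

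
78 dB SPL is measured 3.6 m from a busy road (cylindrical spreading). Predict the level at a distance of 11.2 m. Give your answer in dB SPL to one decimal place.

73.1 dB SPL

Line-source attenuation: ΔL = 10·log₁₀(r₂/r₁) = 10·log₁₀(11.2/3.6) = 4.929 dB.
L₂ = 78 − 10·log₁₀(11.2/3.6) = 78 − 4.929 = 73.07 dB SPL.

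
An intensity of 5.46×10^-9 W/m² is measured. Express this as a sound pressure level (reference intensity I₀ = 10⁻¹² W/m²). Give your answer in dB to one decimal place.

37.4 dB

I/I₀ = 5.46×10^-9/10⁻¹² = 5.46×10^3, and L = 10·log₁₀(I/I₀).
L = 10·(0.7372 + 3) = 37.37 dB.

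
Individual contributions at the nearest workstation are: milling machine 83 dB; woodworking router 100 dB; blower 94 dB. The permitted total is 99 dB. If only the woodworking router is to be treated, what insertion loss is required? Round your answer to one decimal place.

Fixed contribution from the other sources: Σ 10^(L/10) = 10^(83/10) + 10^(94/10) = 2.711e+09 (94.33 dB).
The limit corresponds to 10^(99/10) = 7.943e+09; subtracting the fixed part leaves 5.232e+09 for the woodworking router, i.e. 97.19 dB.
So the woodworking router must be reduced from 100 to 97.19 dB: IL = 2.81 dB.

2.8 dB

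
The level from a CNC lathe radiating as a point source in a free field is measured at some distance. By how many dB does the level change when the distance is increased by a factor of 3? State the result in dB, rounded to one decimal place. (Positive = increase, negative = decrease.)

With spherical spreading the level changes by −20·log₁₀(r₂/r₁).
ΔL = −20·log₁₀(3) = -9.54 dB.

-9.5 dB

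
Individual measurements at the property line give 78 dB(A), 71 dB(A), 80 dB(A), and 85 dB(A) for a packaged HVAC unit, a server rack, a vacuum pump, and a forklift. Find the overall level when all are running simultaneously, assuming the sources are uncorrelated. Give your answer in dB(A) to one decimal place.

For uncorrelated sources the intensities add, so convert each level to linear form, sum, and take 10·log₁₀ of the total.
Σ 10^(L/10) = 10^(78/10) + 10^(71/10) + 10^(80/10) + 10^(85/10) = 4.919e+08.
L_total = 10·log₁₀(4.919e+08) = 86.92 dB(A).

86.9 dB(A)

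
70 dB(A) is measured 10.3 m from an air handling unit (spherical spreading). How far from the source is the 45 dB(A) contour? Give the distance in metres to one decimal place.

For a point source L₁ − L₂ = 20·log₁₀(r₂/r₁), so r₂ = r₁·10^((L₁−L₂)/20).
r₂ = 10.3·10^((70−45)/20) = 10.3·10^(25.0/20) = 183.16 m.

183.2 m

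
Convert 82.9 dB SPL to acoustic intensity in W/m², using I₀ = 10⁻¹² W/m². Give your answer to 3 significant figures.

0.000195 W/m²

L = 10·log₁₀(I/I₀) ⇒ I = I₀·10^(L/10) = 10⁻¹² × 10^8.29.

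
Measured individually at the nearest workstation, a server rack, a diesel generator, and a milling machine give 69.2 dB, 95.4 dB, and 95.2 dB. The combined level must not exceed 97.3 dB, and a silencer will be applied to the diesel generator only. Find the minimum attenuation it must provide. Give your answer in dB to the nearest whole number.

2 dB

Everything except the diesel generator sums to 10^(69.2/10) + 10^(95.2/10) = 3.320e+09 in linear terms, 95.21 dB.
To meet 97.3 dB overall, the treated diesel generator may contribute at most 10^(97.3/10) − 3.320e+09 = 2.051e+09, i.e. 93.12 dB.
Required insertion loss = 95.4 − 93.12 = 2.28 dB.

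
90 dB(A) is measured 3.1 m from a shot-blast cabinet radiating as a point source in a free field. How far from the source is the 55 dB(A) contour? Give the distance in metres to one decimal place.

174.3 m

The 35.0 dB drop corresponds to a distance ratio of 10^(35.0/20) for a point source.
r₂ = 3.1·10^((90−55)/20) = 3.1·10^(35.0/20) = 174.33 m.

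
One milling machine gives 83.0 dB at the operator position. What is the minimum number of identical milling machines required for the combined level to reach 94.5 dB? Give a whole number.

15

The shortfall is 94.5 − 83.0 = 11.5 dB, and N units add 10·log₁₀ N, so need 10·log₁₀ N ≥ 11.5.
N ≥ 10^(11.5/10) = 14.125, so N = 15.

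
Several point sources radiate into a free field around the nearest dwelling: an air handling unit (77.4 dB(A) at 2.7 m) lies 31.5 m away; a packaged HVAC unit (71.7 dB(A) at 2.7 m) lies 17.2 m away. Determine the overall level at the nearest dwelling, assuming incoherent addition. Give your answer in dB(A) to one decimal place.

58.9 dB(A)

Apply inverse-square spreading to bring every level to the receiver, then sum 10^(L/10).
air handling unit: 77.4 − 20·log₁₀(31.5/2.7) = 77.4 − 21.34 = 56.06 dB(A).
packaged HVAC unit: 71.7 − 20·log₁₀(17.2/2.7) = 71.7 − 16.08 = 55.62 dB(A).
Σ 10^(L/10) = 7.682e+05 → L_total = 10·log₁₀(7.682e+05) = 58.85 dB(A).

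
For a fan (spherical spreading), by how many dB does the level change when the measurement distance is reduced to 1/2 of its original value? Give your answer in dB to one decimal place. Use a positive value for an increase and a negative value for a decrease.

Point-source spreading: ΔL = −20·log₁₀(r₂/r₁).
ΔL = −20·log₁₀(0.5) = +6.02 dB.

+6.0 dB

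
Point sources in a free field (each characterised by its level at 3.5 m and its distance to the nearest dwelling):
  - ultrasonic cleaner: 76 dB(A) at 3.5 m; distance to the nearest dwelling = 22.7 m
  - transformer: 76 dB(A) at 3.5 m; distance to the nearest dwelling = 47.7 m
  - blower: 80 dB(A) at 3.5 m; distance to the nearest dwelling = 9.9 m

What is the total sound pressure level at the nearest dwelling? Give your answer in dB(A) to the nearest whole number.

Propagate each source to the receiver with L = L_ref − 20·log₁₀(r/r_ref), then add intensities.
ultrasonic cleaner: 76 − 20·log₁₀(22.7/3.5) = 76 − 16.24 = 59.76 dB(A).
transformer: 76 − 20·log₁₀(47.7/3.5) = 76 − 22.69 = 53.31 dB(A).
blower: 80 − 20·log₁₀(9.9/3.5) = 80 − 9.03 = 70.97 dB(A).
Σ 10^(L/10) = 1.366e+07 → L_total = 10·log₁₀(1.366e+07) = 71.35 dB(A).

71 dB(A)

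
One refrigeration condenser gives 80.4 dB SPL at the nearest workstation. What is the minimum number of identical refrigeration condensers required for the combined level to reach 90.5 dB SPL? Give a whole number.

11

The shortfall is 90.5 − 80.4 = 10.1 dB, and N units add 10·log₁₀ N, so need 10·log₁₀ N ≥ 10.1.
N ≥ 10^(10.1/10) = 10.233, so N = 11.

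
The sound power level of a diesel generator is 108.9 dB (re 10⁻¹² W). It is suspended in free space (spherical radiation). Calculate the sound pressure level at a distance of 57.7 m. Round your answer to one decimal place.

The power spreads over a sphere of area 4π·r², so L_p = L_w − 10·log₁₀(4π·r²).
4π·r² = 4.184e+04 m², 10·log₁₀ of that is 46.216 dB.
L_p = 108.9 − 46.216 = 62.68 dB.

62.7 dB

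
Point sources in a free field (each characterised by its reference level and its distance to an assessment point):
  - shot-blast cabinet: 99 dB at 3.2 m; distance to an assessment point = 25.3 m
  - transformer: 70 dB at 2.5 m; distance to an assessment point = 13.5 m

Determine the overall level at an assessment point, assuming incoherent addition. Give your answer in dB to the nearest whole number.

Propagate each source to the receiver with L = L_ref − 20·log₁₀(r/r_ref), then add intensities.
shot-blast cabinet: 99 − 20·log₁₀(25.3/3.2) = 99 − 17.96 = 81.04 dB.
transformer: 70 − 20·log₁₀(13.5/2.5) = 70 − 14.65 = 55.35 dB.
Σ 10^(L/10) = 1.274e+08 → L_total = 10·log₁₀(1.274e+08) = 81.05 dB.

81 dB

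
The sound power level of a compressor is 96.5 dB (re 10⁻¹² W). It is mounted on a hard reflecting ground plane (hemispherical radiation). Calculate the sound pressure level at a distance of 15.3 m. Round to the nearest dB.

65 dB

L_p = L_w − 10·log₁₀(2π·r²) with r = 15.3 m.
2π·r² = 1471 m², 10·log₁₀ of that is 31.676 dB.
L_p = 96.5 − 31.676 = 64.82 dB.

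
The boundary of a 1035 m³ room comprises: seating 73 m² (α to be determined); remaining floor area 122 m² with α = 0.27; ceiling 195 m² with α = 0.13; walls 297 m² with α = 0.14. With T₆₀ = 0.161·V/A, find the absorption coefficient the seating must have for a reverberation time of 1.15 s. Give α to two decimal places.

0.62

From T₆₀ = 0.161·V/A, the target T₆₀ = 1.15 s needs A = 0.161·1035/1.15 = 144.90 m².
Absorption from the other surfaces = 122·0.27 + 195·0.13 + 297·0.14 = 99.87 m², so the seating must supply 45.03 m² over 73 m².
α = 45.03/73 = 0.617.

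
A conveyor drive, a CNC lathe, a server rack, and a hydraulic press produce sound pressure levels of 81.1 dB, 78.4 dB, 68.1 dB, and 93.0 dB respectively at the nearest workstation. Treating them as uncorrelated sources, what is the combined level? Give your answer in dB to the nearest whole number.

For uncorrelated sources the intensities add, so convert each level to linear form, sum, and take 10·log₁₀ of the total.
Σ 10^(L/10) = 10^(81.1/10) + 10^(78.4/10) + 10^(68.1/10) + 10^(93.0/10) = 2.200e+09.
L_total = 10·log₁₀(2.200e+09) = 93.42 dB.

93 dB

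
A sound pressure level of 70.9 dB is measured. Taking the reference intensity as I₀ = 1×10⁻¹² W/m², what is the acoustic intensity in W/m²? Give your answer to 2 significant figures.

1.2e-05 W/m²

L = 10·log₁₀(I/I₀) ⇒ I = I₀·10^(L/10) = 10⁻¹² × 10^7.09.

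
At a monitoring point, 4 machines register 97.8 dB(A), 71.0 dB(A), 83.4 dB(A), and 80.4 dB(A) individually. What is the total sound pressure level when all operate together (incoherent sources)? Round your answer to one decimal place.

For uncorrelated sources the intensities add, so convert each level to linear form, sum, and take 10·log₁₀ of the total.
Σ 10^(L/10) = 10^(97.8/10) + 10^(71.0/10) + 10^(83.4/10) + 10^(80.4/10) = 6.367e+09.
L_total = 10·log₁₀(6.367e+09) = 98.04 dB(A).

98.0 dB(A)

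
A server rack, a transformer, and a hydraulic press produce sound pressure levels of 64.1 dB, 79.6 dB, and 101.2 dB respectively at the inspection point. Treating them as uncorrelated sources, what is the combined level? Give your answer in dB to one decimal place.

101.2 dB

For uncorrelated sources the intensities add, so convert each level to linear form, sum, and take 10·log₁₀ of the total.
Σ 10^(L/10) = 10^(64.1/10) + 10^(79.6/10) + 10^(101.2/10) = 1.328e+10.
L_total = 10·log₁₀(1.328e+10) = 101.23 dB.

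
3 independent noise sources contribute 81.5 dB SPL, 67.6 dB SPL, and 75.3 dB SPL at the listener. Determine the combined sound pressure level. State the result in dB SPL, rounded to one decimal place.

82.6 dB SPL

Incoherent sources combine by intensity addition: L_total = 10·log₁₀(Σ 10^(L_i/10)).
Σ 10^(L/10) = 10^(81.5/10) + 10^(67.6/10) + 10^(75.3/10) = 1.809e+08.
L_total = 10·log₁₀(1.809e+08) = 82.57 dB SPL.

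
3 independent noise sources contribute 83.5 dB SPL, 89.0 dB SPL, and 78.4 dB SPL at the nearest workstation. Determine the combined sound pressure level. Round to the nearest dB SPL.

For uncorrelated sources the intensities add, so convert each level to linear form, sum, and take 10·log₁₀ of the total.
Σ 10^(L/10) = 10^(83.5/10) + 10^(89.0/10) + 10^(78.4/10) = 1.087e+09.
L_total = 10·log₁₀(1.087e+09) = 90.36 dB SPL.

90 dB SPL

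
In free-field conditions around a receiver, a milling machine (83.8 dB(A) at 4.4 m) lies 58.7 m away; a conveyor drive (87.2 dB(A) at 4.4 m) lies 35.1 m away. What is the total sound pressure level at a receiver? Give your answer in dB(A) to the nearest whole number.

Apply inverse-square spreading to bring every level to the receiver, then sum 10^(L/10).
milling machine: 83.8 − 20·log₁₀(58.7/4.4) = 83.8 − 22.50 = 61.30 dB(A).
conveyor drive: 87.2 − 20·log₁₀(35.1/4.4) = 87.2 − 18.04 = 69.16 dB(A).
Σ 10^(L/10) = 9.595e+06 → L_total = 10·log₁₀(9.595e+06) = 69.82 dB(A).

70 dB(A)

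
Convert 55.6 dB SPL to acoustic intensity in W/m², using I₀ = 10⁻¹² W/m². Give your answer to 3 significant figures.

3.63e-07 W/m²

I = I₀·10^(L/10) = 10⁻¹² × 10^(55.6/10) = 10^(-6.440).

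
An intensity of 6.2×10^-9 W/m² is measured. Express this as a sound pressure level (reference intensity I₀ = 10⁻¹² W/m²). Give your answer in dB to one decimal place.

Dividing by I₀ shifts the exponent by 12: I/I₀ = 6.2×10^3.
L = 10·(0.7924 + 3) = 37.92 dB.

37.9 dB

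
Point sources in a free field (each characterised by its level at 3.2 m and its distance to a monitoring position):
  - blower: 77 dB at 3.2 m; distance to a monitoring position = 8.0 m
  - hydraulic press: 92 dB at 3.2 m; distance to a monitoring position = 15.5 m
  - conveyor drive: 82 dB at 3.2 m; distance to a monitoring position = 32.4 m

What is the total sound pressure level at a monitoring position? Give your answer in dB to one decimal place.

First find each source's level at the receiver (point-source: −20·log₁₀(r/r_ref)), then combine on an intensity basis.
blower: 77 − 20·log₁₀(8.0/3.2) = 77 − 7.96 = 69.04 dB.
hydraulic press: 92 − 20·log₁₀(15.5/3.2) = 92 − 13.70 = 78.30 dB.
conveyor drive: 82 − 20·log₁₀(32.4/3.2) = 82 − 20.11 = 61.89 dB.
Σ 10^(L/10) = 7.712e+07 → L_total = 10·log₁₀(7.712e+07) = 78.87 dB.

78.9 dB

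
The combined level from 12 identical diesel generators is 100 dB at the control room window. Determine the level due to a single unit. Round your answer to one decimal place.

For N identical incoherent sources L_total = L₁ + 10·log₁₀ N, so L₁ = 100 − 10·log₁₀(12) = 100 − 10.792.

89.2 dB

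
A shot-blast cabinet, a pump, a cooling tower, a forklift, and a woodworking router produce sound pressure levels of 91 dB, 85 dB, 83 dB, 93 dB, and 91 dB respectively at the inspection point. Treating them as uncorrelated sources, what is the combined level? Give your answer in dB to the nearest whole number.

Incoherent sources combine by intensity addition: L_total = 10·log₁₀(Σ 10^(L_i/10)).
Σ 10^(L/10) = 10^(91/10) + 10^(85/10) + 10^(83/10) + 10^(93/10) + 10^(91/10) = 5.029e+09.
L_total = 10·log₁₀(5.029e+09) = 97.01 dB.

97 dB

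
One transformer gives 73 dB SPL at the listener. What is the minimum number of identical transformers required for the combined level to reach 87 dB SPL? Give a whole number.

26

The shortfall is 87 − 73 = 14.0 dB, and N units add 10·log₁₀ N, so need 10·log₁₀ N ≥ 14.0.
N ≥ 10^(14.0/10) = 25.119, so N = 26.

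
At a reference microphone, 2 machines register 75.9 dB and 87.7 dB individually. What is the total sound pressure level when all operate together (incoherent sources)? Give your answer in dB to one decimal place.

88.0 dB

Incoherent sources combine by intensity addition: L_total = 10·log₁₀(Σ 10^(L_i/10)).
Σ 10^(L/10) = 10^(75.9/10) + 10^(87.7/10) = 6.277e+08.
L_total = 10·log₁₀(6.277e+08) = 87.98 dB.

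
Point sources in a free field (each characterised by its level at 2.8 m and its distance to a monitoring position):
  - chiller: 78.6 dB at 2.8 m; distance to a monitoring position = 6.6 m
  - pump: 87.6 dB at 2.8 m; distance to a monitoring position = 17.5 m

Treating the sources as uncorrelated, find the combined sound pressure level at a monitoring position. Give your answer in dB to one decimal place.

74.4 dB

Apply inverse-square spreading to bring every level to the receiver, then sum 10^(L/10).
chiller: 78.6 − 20·log₁₀(6.6/2.8) = 78.6 − 7.45 = 71.15 dB.
pump: 87.6 − 20·log₁₀(17.5/2.8) = 87.6 − 15.92 = 71.68 dB.
Σ 10^(L/10) = 2.777e+07 → L_total = 10·log₁₀(2.777e+07) = 74.44 dB.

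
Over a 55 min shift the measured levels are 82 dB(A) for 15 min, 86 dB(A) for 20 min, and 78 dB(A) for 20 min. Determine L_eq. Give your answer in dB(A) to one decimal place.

83.2 dB(A)

Weight each interval's intensity by its duration and average over T = 55 min:
Σ tᵢ·10^(Lᵢ/10) = 15·10^(82/10) + 20·10^(86/10) + 20·10^(78/10) = 1.160e+10.
L_eq = 10·log₁₀(1.160e+10/55) = 83.24 dB(A).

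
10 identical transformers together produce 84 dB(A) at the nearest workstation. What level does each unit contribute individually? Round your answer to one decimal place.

Dividing the total intensity by 10 lowers the level by 10·log₁₀ 10 = 10.000 dB: L₁ = 84 − 10.000.

74.0 dB(A)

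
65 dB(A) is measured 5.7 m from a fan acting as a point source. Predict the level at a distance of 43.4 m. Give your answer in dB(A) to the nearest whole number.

For a point source, L₂ = L₁ − 20·log₁₀(r₂/r₁).
L₂ = 65 − 20·log₁₀(43.4/5.7) = 65 − 17.632 = 47.37 dB(A).

47 dB(A)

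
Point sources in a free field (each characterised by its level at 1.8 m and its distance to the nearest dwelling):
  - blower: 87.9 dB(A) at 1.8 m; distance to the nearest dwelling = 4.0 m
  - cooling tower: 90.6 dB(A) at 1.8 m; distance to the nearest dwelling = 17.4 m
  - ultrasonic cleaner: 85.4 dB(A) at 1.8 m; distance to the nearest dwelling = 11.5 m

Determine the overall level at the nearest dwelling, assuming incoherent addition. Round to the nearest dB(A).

Apply inverse-square spreading to bring every level to the receiver, then sum 10^(L/10).
blower: 87.9 − 20·log₁₀(4.0/1.8) = 87.9 − 6.94 = 80.96 dB(A).
cooling tower: 90.6 − 20·log₁₀(17.4/1.8) = 90.6 − 19.71 = 70.89 dB(A).
ultrasonic cleaner: 85.4 − 20·log₁₀(11.5/1.8) = 85.4 − 16.11 = 69.29 dB(A).
Σ 10^(L/10) = 1.456e+08 → L_total = 10·log₁₀(1.456e+08) = 81.63 dB(A).

82 dB(A)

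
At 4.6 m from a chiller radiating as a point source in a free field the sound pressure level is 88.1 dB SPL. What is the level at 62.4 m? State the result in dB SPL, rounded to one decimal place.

65.5 dB SPL

Point-source attenuation: ΔL = 20·log₁₀(r₂/r₁) = 20·log₁₀(62.4/4.6) = 22.649 dB.
L₂ = 88.1 − 20·log₁₀(62.4/4.6) = 88.1 − 22.649 = 65.45 dB SPL.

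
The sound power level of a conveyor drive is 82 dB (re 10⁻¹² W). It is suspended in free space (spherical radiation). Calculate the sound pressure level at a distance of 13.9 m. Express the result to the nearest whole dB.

The power spreads over a sphere of area 4π·r², so L_p = L_w − 10·log₁₀(4π·r²).
4π·r² = 2428 m², 10·log₁₀ of that is 33.852 dB.
L_p = 82 − 33.852 = 48.15 dB.

48 dB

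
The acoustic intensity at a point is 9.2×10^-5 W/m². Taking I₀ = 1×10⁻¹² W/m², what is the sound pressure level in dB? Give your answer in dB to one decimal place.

79.6 dB

Dividing by I₀ shifts the exponent by 12: I/I₀ = 9.2×10^7.
L = 10·(0.9638 + 7) = 79.64 dB.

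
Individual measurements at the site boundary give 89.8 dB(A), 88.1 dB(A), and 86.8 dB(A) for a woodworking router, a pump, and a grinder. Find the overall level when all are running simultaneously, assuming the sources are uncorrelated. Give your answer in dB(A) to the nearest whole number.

93 dB(A)

For uncorrelated sources the intensities add, so convert each level to linear form, sum, and take 10·log₁₀ of the total.
Σ 10^(L/10) = 10^(89.8/10) + 10^(88.1/10) + 10^(86.8/10) = 2.079e+09.
L_total = 10·log₁₀(2.079e+09) = 93.18 dB(A).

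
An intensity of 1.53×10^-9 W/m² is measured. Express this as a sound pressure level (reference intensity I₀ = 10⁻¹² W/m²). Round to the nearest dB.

I/I₀ = 1.53×10^-9/10⁻¹² = 1.53×10^3, and L = 10·log₁₀(I/I₀).
L = 10·(0.1847 + 3) = 31.85 dB.

32 dB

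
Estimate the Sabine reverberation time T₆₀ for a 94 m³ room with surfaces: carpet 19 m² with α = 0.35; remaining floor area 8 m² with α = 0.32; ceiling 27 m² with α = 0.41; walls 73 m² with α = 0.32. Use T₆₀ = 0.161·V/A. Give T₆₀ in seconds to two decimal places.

0.35 s

Total absorption A = 19·0.35 + 8·0.32 + 27·0.41 + 73·0.32 = 43.64 m² sabins.
T₆₀ = 0.161 × 94 / 43.64 = 0.347 s.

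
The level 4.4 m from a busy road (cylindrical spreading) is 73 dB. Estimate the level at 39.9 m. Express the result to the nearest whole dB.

63 dB

Cylindrical spreading from a line source gives a 10·log₁₀(r₂/r₁) drop.
L₂ = 73 − 10·log₁₀(39.9/4.4) = 73 − 9.575 = 63.42 dB.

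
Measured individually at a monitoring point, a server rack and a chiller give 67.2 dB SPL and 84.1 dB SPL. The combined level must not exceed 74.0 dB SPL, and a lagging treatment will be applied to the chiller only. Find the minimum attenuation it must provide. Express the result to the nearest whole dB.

11 dB

The untreated sources together contribute 10^(67.2/10) = 5.248e+06, i.e. 67.20 dB SPL.
To meet 74.0 dB SPL overall, the treated chiller may contribute at most 10^(74.0/10) − 5.248e+06 = 1.987e+07, i.e. 72.98 dB SPL.
Required insertion loss = 84.1 − 72.98 = 11.12 dB.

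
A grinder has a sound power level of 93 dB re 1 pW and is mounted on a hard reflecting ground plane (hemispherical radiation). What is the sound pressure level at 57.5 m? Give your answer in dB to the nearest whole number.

50 dB

Free-field hemispherical radiation: L_p = L_w − 10·log₁₀(2π·r²), r = 57.5 m.
2π·r² = 2.077e+04 m², 10·log₁₀ of that is 43.175 dB.
L_p = 93 − 43.175 = 49.82 dB.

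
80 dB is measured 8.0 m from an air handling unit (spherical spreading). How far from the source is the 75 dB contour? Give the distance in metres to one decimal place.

14.2 m

Point-source spreading drops the level by 20·log₁₀(r₂/r₁); inverting, r₂/r₁ = 10^(ΔL/20).
r₂ = 8.0·10^((80−75)/20) = 8.0·10^(5.0/20) = 14.23 m.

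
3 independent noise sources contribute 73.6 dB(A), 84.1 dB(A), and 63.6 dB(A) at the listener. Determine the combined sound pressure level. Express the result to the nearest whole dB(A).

85 dB(A)

For uncorrelated sources the intensities add, so convert each level to linear form, sum, and take 10·log₁₀ of the total.
Σ 10^(L/10) = 10^(73.6/10) + 10^(84.1/10) + 10^(63.6/10) = 2.822e+08.
L_total = 10·log₁₀(2.822e+08) = 84.51 dB(A).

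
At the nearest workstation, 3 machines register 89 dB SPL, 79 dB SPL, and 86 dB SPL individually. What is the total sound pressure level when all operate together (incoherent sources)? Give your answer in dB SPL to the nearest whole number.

91 dB SPL

For uncorrelated sources the intensities add, so convert each level to linear form, sum, and take 10·log₁₀ of the total.
Σ 10^(L/10) = 10^(89/10) + 10^(79/10) + 10^(86/10) = 1.272e+09.
L_total = 10·log₁₀(1.272e+09) = 91.04 dB SPL.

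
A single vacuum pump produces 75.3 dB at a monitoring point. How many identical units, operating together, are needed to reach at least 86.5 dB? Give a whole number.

Need L₁ + 10·log₁₀ N ≥ 86.5, i.e. log₁₀ N ≥ 1.12.
N ≥ 10^(11.2/10) = 13.183, so N = 14.

14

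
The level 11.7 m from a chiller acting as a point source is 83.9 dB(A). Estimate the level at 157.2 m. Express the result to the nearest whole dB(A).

61 dB(A)

Spherical spreading from a point source gives a 20·log₁₀(r₂/r₁) drop.
L₂ = 83.9 − 20·log₁₀(157.2/11.7) = 83.9 − 22.565 = 61.33 dB(A).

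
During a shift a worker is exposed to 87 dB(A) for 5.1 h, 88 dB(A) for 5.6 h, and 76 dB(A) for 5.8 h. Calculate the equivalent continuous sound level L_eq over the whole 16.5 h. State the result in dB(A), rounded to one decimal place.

The energy average is taken in the linear domain: L_eq = 10·log₁₀[(Σ tᵢ·10^(Lᵢ/10))/T], T = 16.5 h.
Σ tᵢ·10^(Lᵢ/10) = 5.1·10^(87/10) + 5.6·10^(88/10) + 5.8·10^(76/10) = 6.320e+09.
L_eq = 10·log₁₀(6.320e+09/16.5) = 85.83 dB(A).

85.8 dB(A)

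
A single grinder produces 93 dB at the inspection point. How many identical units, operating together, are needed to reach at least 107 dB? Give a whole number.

26

N identical sources give L₁ + 10·log₁₀ N, so require 10·log₁₀ N ≥ 107 − 93 = 14.0 dB.
N ≥ 10^(14.0/10) = 25.119, so N = 26.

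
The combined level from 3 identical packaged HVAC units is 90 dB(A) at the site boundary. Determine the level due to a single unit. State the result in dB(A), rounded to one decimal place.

Dividing the total intensity by 3 lowers the level by 10·log₁₀ 3 = 4.771 dB: L₁ = 90 − 4.771.

85.2 dB(A)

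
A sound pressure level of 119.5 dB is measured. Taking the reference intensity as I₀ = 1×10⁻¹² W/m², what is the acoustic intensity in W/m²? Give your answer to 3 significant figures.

0.891 W/m²

I = I₀·10^(L/10) = 10⁻¹² × 10^(119.5/10) = 10^(-0.050).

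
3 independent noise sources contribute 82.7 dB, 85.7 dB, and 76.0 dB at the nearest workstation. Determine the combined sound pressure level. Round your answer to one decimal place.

Incoherent sources combine by intensity addition: L_total = 10·log₁₀(Σ 10^(L_i/10)).
Σ 10^(L/10) = 10^(82.7/10) + 10^(85.7/10) + 10^(76.0/10) = 5.976e+08.
L_total = 10·log₁₀(5.976e+08) = 87.76 dB.

87.8 dB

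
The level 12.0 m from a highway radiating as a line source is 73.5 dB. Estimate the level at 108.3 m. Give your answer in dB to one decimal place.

63.9 dB

Line-source attenuation: ΔL = 10·log₁₀(r₂/r₁) = 10·log₁₀(108.3/12.0) = 9.554 dB.
L₂ = 73.5 − 10·log₁₀(108.3/12.0) = 73.5 − 9.554 = 63.95 dB.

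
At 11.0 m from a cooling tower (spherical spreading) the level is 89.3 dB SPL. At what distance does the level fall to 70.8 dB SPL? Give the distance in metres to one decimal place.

92.6 m

For a point source L₁ − L₂ = 20·log₁₀(r₂/r₁), so r₂ = r₁·10^((L₁−L₂)/20).
r₂ = 11.0·10^((89.3−70.8)/20) = 11.0·10^(18.5/20) = 92.55 m.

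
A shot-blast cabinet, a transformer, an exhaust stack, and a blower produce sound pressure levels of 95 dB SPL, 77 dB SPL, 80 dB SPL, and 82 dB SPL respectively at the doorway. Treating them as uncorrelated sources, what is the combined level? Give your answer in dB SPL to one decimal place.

95.4 dB SPL

For uncorrelated sources the intensities add, so convert each level to linear form, sum, and take 10·log₁₀ of the total.
Σ 10^(L/10) = 10^(95/10) + 10^(77/10) + 10^(80/10) + 10^(82/10) = 3.471e+09.
L_total = 10·log₁₀(3.471e+09) = 95.40 dB SPL.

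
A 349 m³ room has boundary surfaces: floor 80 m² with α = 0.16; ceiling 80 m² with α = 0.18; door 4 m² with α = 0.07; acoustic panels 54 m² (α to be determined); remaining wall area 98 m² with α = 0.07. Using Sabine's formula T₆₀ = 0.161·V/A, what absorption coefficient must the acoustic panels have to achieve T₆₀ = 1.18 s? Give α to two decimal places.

From T₆₀ = 0.161·V/A, the target T₆₀ = 1.18 s needs A = 0.161·349/1.18 = 47.62 m².
Absorption from the other surfaces = 80·0.16 + 80·0.18 + 4·0.07 + 98·0.07 = 34.34 m², so the acoustic panels must supply 13.28 m² over 54 m².
α = 13.28/54 = 0.246.

0.25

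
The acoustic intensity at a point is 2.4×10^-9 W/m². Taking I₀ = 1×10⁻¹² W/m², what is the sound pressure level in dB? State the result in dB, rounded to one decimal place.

I/I₀ = 2.4×10^-9/10⁻¹² = 2.4×10^3, and L = 10·log₁₀(I/I₀).
L = 10·(0.3802 + 3) = 33.80 dB.

33.8 dB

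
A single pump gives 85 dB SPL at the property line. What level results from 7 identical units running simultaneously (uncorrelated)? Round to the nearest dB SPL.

93 dB SPL

N identical incoherent sources raise the level by 10·log₁₀ N.
L_total = 85 + 10·log₁₀(7) = 85 + 8.451 = 93.45 dB SPL.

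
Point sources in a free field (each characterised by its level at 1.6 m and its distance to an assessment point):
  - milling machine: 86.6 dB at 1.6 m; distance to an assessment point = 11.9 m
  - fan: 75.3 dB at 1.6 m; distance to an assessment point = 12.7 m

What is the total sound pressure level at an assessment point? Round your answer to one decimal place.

First find each source's level at the receiver (point-source: −20·log₁₀(r/r_ref)), then combine on an intensity basis.
milling machine: 86.6 − 20·log₁₀(11.9/1.6) = 86.6 − 17.43 = 69.17 dB.
fan: 75.3 − 20·log₁₀(12.7/1.6) = 75.3 − 17.99 = 57.31 dB.
Σ 10^(L/10) = 8.801e+06 → L_total = 10·log₁₀(8.801e+06) = 69.45 dB.

69.4 dB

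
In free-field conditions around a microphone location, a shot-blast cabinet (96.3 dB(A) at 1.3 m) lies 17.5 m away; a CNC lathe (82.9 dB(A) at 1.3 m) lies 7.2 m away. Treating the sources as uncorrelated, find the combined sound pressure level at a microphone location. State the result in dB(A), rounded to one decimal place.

Propagate each source to the receiver with L = L_ref − 20·log₁₀(r/r_ref), then add intensities.
shot-blast cabinet: 96.3 − 20·log₁₀(17.5/1.3) = 96.3 − 22.58 = 73.72 dB(A).
CNC lathe: 82.9 − 20·log₁₀(7.2/1.3) = 82.9 − 14.87 = 68.03 dB(A).
Σ 10^(L/10) = 2.990e+07 → L_total = 10·log₁₀(2.990e+07) = 74.76 dB(A).

74.8 dB(A)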